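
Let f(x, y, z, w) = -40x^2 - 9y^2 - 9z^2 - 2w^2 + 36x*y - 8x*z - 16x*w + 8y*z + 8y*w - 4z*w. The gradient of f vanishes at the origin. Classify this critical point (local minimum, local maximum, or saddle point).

local maximum

The Hessian at the origin is H = [[-80, 36, -8, -16], [36, -18, 8, 8], [-8, 8, -18, -4], [-16, 8, -4, -4]].
Congruent diagonalization of H (simultaneous row and column reduction) yields pivots -80, -9/5, -58/9, -12/29.
So there are 4 negative pivots.
H is negative definite, so the origin is a strict local maximum.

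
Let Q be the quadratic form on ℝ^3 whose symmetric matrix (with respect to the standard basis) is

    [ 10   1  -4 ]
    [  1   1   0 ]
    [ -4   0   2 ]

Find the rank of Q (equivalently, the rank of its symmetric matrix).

3

Symmetric row and column elimination reduces A to a congruent diagonal form with pivots 10, 9/10, 2/9.
So there are 3 positive pivots.
The rank is the number of nonzero pivots: 3.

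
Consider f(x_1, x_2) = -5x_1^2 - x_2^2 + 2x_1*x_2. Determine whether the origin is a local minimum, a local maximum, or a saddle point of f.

local maximum

The Hessian at the origin is H = [[-10, 2], [2, -2]].
det H = -10·-2 − (2)² = 16 > 0 and H[1,1] = -10 < 0, so H is negative definite.
Therefore the origin is a local maximum.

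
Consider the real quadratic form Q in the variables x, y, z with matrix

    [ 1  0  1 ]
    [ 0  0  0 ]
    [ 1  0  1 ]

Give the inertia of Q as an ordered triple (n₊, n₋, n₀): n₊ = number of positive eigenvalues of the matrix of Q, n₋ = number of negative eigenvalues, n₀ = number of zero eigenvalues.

(1, 0, 2)

Row-reducing A symmetrically gives the diagonal entries 1, 0, 0.
So there are 1 positive, 2 zero pivots.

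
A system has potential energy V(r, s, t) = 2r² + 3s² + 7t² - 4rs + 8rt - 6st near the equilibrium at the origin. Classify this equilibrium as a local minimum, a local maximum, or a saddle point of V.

saddle point

The Hessian at the origin is H = [[4, -4, 8], [-4, 6, -6], [8, -6, 14]].
An LDLᵀ factorisation of H has diagonal entries 4, 2, -4.
That gives 2 positive, 1 negative pivots.
H is indefinite, so the origin is a saddle point.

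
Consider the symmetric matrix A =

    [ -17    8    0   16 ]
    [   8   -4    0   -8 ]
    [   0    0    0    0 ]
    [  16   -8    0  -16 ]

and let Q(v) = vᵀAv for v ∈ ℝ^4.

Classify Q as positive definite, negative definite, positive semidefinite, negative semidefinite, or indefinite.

Applying the same elementary operations to the rows and columns of A produces a congruent diagonal matrix with entries -17, -4/17, 0, 0.
Counting signs: 2 negative, 2 zero.
Hence Q is negative semidefinite.

negative semidefinite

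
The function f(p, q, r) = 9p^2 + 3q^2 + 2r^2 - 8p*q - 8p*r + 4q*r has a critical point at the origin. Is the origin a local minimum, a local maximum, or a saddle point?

local minimum

The Hessian at the origin is H = [[18, -8, -8], [-8, 6, 4], [-8, 4, 4]].
Row-reducing H symmetrically gives the diagonal entries 18, 22/9, 4/11.
That gives 3 positive pivots.
H is positive definite, so the origin is a strict local minimum.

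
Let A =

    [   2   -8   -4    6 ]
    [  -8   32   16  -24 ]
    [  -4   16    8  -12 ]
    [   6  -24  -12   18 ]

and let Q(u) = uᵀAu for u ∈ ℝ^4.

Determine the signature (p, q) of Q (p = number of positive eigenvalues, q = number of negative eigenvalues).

Applying the same elementary operations to the rows and columns of A produces a congruent diagonal matrix with entries 2, 0, 0, 0.
So there are 1 positive, 3 zero pivots.

(1, 0)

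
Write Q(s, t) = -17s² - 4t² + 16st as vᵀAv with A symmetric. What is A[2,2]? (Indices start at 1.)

-4

The coefficient of t² in Q is -4, and that is exactly A[2,2].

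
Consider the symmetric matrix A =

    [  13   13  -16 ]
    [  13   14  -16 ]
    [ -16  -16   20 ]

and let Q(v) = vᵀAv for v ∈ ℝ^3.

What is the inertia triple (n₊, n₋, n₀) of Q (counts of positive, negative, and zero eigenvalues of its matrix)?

Applying the same elementary operations to the rows and columns of A produces a congruent diagonal matrix with entries 13, 1, 4/13.
Counting signs: 3 positive.

(3, 0, 0)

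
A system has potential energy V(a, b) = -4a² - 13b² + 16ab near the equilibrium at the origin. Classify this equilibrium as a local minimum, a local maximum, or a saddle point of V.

saddle point

The Hessian at the origin is H = [[-8, 16], [16, -26]].
det H = -8·-26 − (16)² = -48 < 0, so H is indefinite.
Therefore the origin is a saddle point.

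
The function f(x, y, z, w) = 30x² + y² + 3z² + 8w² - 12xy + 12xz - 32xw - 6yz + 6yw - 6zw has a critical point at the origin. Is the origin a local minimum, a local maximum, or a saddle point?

saddle point

The Hessian at the origin is H = [[60, -12, 12, -32], [-12, 2, -6, 6], [12, -6, 6, -6], [-32, 6, -6, 16]].
Congruent diagonalization of H (simultaneous row and column reduction) yields pivots 60, -2/5, 36, -10/9.
Counting signs: 2 positive, 2 negative.
H is indefinite, so the origin is a saddle point.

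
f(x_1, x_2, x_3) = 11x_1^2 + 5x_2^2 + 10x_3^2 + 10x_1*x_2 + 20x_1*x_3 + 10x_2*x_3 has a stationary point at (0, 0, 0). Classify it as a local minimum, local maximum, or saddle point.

The Hessian at the origin is H = [[22, 10, 20], [10, 10, 10], [20, 10, 20]].
Applying the same elementary operations to the rows and columns of H produces a congruent diagonal matrix with entries 22, 60/11, 5/3.
Counting signs: 3 positive.
H is positive definite, so the origin is a strict local minimum.

local minimum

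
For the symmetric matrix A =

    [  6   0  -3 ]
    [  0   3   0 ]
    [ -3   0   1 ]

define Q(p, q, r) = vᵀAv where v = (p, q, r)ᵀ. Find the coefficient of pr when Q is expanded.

-6

The coefficient of pr is A[1,3] + A[3,1] = 2·(-3) = -6.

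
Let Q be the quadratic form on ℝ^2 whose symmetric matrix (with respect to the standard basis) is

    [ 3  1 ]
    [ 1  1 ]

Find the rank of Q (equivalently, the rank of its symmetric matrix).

2

Symmetric row and column elimination reduces A to a congruent diagonal form with pivots 3, 2/3.
Counting signs: 2 positive.
The rank is the number of nonzero pivots: 2.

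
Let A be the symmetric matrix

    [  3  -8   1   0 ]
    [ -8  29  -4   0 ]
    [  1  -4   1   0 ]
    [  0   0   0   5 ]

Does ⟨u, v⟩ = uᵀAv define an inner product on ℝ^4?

Leading principal minors: Δ_1 = 3, Δ_2 = 23, Δ_3 = 10, Δ_4 = 50.
All leading principal minors are positive, so by Sylvester's criterion Q is positive definite.
⟨·,·⟩ is an inner product exactly when A is positive definite.

yes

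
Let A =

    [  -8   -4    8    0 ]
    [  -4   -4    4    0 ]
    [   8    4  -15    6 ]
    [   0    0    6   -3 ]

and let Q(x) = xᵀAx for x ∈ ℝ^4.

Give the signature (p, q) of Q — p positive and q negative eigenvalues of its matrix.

(1, 3)

Congruent diagonalization of A (simultaneous row and column reduction) yields pivots -8, -2, -7, 15/7.
That gives 1 positive, 3 negative pivots.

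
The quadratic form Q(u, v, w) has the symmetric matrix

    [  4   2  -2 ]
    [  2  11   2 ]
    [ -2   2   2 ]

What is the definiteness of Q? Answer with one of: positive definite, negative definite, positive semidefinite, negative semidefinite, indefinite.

Leading principal minors: Δ_1 = 4, Δ_2 = 40, Δ_3 = 4.
All leading principal minors are positive, so by Sylvester's criterion Q is positive definite.

positive definite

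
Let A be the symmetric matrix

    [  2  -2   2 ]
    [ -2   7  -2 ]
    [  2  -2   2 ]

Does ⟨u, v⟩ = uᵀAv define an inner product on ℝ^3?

no

Congruent diagonalization of A (simultaneous row and column reduction) yields pivots 2, 5, 0.
Counting signs: 2 positive, 1 zero.
Hence Q is positive semidefinite.
⟨·,·⟩ is an inner product exactly when A is positive definite.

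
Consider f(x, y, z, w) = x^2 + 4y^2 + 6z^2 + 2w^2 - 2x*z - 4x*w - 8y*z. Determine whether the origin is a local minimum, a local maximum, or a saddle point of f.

saddle point

The Hessian at the origin is H = [[2, 0, -2, -4], [0, 8, -8, 0], [-2, -8, 12, 0], [-4, 0, 0, 4]].
Row-reducing H symmetrically gives the diagonal entries 2, 8, 2, -12.
So there are 3 positive, 1 negative pivots.
H is indefinite, so the origin is a saddle point.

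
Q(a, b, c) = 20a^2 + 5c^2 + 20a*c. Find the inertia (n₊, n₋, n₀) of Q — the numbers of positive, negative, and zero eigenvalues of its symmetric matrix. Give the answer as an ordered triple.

The symmetric matrix is A = [[20, 0, 10], [0, 0, 0], [10, 0, 5]].
Row-reducing A symmetrically gives the diagonal entries 20, 0, 0.
So there are 1 positive, 2 zero pivots.

(1, 0, 2)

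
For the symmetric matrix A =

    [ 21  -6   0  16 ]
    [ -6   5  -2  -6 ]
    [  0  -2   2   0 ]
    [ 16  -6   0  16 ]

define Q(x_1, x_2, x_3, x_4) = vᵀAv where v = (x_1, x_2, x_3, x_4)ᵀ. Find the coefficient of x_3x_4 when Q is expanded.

0

The coefficient of x_3x_4 is A[3,4] + A[4,3] = 2·0 = 0.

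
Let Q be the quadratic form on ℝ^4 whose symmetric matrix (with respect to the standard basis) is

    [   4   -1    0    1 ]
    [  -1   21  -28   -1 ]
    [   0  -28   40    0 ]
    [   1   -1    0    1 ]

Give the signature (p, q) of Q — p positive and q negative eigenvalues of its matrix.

(4, 0)

Congruent diagonalization of A (simultaneous row and column reduction) yields pivots 4, 83/4, 184/83, 6/23.
That gives 4 positive pivots.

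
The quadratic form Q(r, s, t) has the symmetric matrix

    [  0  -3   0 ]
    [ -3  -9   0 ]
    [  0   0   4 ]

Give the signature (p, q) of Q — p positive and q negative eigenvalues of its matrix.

(2, 1)

By Sylvester's law of inertia any congruent diagonalization of A has 2 positive, 1 negative and 0 zero entries.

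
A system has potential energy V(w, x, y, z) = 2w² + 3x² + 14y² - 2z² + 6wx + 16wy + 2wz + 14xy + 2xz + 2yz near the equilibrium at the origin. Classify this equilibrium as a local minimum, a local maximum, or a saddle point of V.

The Hessian at the origin is H = [[4, 6, 16, 2], [6, 6, 14, 2], [16, 14, 28, 2], [2, 2, 2, -4]].
An LDLᵀ factorisation of H has diagonal entries 4, -3, -8/3, -2.
So there are 1 positive, 3 negative pivots.
H is indefinite, so the origin is a saddle point.

saddle point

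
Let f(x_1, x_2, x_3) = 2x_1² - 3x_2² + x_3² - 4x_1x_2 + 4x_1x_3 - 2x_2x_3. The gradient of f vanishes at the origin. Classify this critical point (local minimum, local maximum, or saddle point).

The Hessian at the origin is H = [[4, -4, 4], [-4, -6, -2], [4, -2, 2]].
Row-reducing H symmetrically gives the diagonal entries 4, -10, -8/5.
That gives 1 positive, 2 negative pivots.
H is indefinite, so the origin is a saddle point.

saddle point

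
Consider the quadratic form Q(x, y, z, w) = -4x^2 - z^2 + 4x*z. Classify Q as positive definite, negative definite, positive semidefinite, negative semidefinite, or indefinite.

The associated matrix is A = [[-4, 0, 2, 0], [0, 0, 0, 0], [2, 0, -1, 0], [0, 0, 0, 0]].
Congruent diagonalization of A (simultaneous row and column reduction) yields pivots -4, 0, 0, 0.
Counting signs: 1 negative, 3 zero.
Hence Q is negative semidefinite.

negative semidefinite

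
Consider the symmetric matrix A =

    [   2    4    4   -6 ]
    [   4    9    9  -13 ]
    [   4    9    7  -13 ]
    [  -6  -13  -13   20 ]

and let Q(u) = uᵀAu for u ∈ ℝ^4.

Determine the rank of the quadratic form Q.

4

Applying the same elementary operations to the rows and columns of A produces a congruent diagonal matrix with entries 2, 1, -2, 1.
That gives 3 positive, 1 negative pivots.
The rank is the number of nonzero pivots: 4.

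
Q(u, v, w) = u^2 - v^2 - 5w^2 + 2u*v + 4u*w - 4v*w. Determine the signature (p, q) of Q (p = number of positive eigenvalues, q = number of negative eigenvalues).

The symmetric matrix is A = [[1, 1, 2], [1, -1, -2], [2, -2, -5]].
Congruent diagonalization of A (simultaneous row and column reduction) yields pivots 1, -2, -1.
That gives 1 positive, 2 negative pivots.

(1, 2)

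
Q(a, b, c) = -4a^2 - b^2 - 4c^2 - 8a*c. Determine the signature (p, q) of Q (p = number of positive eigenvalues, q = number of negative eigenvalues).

Write A = [[-4, 0, -4], [0, -1, 0], [-4, 0, -4]].
Symmetric row and column elimination reduces A to a congruent diagonal form with pivots -4, -1, 0.
Counting signs: 2 negative, 1 zero.

(0, 2)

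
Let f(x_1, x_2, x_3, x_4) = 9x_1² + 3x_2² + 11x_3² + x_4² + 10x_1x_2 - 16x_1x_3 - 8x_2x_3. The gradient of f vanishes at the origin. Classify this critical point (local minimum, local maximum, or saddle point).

local minimum

The Hessian at the origin is H = [[18, 10, -16, 0], [10, 6, -8, 0], [-16, -8, 22, 0], [0, 0, 0, 2]].
Row-reducing H symmetrically gives the diagonal entries 18, 4/9, 6, 2.
So there are 4 positive pivots.
H is positive definite, so the origin is a strict local minimum.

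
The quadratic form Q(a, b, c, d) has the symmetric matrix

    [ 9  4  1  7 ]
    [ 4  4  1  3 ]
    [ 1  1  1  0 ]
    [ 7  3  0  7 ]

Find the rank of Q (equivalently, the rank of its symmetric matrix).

4

Applying the same elementary operations to the rows and columns of A produces a congruent diagonal matrix with entries 9, 20/9, 3/4, 4/5.
Counting signs: 4 positive.
The rank is the number of nonzero pivots: 4.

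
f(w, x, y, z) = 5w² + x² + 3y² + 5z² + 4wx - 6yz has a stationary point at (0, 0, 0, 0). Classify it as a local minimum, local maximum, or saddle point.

local minimum

The Hessian at the origin is H = [[10, 4, 0, 0], [4, 2, 0, 0], [0, 0, 6, -6], [0, 0, -6, 10]].
Row-reducing H symmetrically gives the diagonal entries 10, 2/5, 6, 4.
So there are 4 positive pivots.
H is positive definite, so the origin is a strict local minimum.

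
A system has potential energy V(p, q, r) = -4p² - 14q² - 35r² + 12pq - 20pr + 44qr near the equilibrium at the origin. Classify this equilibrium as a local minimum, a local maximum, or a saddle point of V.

The Hessian at the origin is H = [[-8, 12, -20], [12, -28, 44], [-20, 44, -70]].
Row-reducing H symmetrically gives the diagonal entries -8, -10, -2/5.
That gives 3 negative pivots.
H is negative definite, so the origin is a strict local maximum.

local maximum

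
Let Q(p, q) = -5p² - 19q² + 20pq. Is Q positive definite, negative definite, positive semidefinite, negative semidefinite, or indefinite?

The symmetric matrix of Q is [[-5, 10], [10, -19]].
For the 2×2 matrix [[-5, 10], [10, -19]]: det = -5·-19 − (10)² = -5, trace = -24.
det < 0 so the eigenvalues have opposite signs; the form is indefinite.

indefinite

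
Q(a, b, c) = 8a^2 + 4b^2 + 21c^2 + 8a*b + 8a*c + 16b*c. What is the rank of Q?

3

The associated matrix is A = [[8, 4, 4], [4, 4, 8], [4, 8, 21]].
Applying the same elementary operations to the rows and columns of A produces a congruent diagonal matrix with entries 8, 2, 1.
Counting signs: 3 positive.
The rank is the number of nonzero pivots: 3.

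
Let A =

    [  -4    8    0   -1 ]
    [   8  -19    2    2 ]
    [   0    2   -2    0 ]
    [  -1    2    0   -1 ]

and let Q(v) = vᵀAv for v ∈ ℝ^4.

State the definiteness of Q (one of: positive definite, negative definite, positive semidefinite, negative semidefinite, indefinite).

Leading principal minors: Δ_1 = -4, Δ_2 = 12, Δ_3 = -8, Δ_4 = 6.
The signs alternate starting with Δ_1 < 0, so by Sylvester's criterion Q is negative definite.

negative definite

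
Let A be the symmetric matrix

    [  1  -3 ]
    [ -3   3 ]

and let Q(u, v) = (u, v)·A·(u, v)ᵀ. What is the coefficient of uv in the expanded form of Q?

-6

The coefficient of uv is A[1,2] + A[2,1] = 2·(-3) = -6.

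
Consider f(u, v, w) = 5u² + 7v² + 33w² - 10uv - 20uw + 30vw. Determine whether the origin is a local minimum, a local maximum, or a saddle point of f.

The Hessian at the origin is H = [[10, -10, -20], [-10, 14, 30], [-20, 30, 66]].
Applying the same elementary operations to the rows and columns of H produces a congruent diagonal matrix with entries 10, 4, 1.
Counting signs: 3 positive.
H is positive definite, so the origin is a strict local minimum.

local minimum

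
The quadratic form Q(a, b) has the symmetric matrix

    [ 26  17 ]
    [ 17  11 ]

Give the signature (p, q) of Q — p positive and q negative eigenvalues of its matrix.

An LDLᵀ factorisation of A has diagonal entries 26, -3/26.
Counting signs: 1 positive, 1 negative.

(1, 1)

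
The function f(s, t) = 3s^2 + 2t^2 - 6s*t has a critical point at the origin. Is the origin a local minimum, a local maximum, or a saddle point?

saddle point

The Hessian at the origin is H = [[6, -6], [-6, 4]].
det H = 6·4 − (-6)² = -12 < 0, so H is indefinite.
Therefore the origin is a saddle point.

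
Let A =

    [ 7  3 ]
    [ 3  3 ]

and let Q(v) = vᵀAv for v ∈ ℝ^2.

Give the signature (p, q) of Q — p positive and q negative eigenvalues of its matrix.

(2, 0)

Symmetric row and column elimination reduces A to a congruent diagonal form with pivots 7, 12/7.
So there are 2 positive pivots.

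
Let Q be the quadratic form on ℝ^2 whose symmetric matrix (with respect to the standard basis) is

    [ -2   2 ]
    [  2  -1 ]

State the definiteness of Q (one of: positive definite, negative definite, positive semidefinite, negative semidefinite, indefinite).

For the 2×2 matrix [[-2, 2], [2, -1]]: det = -2·-1 − (2)² = -2, trace = -3.
det < 0 so the eigenvalues have opposite signs; the form is indefinite.

indefinite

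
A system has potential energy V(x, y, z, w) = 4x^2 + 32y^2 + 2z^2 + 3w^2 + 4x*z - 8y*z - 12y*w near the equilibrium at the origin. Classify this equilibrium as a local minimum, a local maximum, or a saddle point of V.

local minimum

The Hessian at the origin is H = [[8, 0, 4, 0], [0, 64, -8, -12], [4, -8, 4, 0], [0, -12, 0, 6]].
Row-reducing H symmetrically gives the diagonal entries 8, 64, 1, 3/2.
So there are 4 positive pivots.
H is positive definite, so the origin is a strict local minimum.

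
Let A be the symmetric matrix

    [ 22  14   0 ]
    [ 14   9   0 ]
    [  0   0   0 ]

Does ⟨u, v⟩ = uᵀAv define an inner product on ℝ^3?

no

Symmetric row and column elimination reduces A to a congruent diagonal form with pivots 22, 1/11, 0.
Counting signs: 2 positive, 1 zero.
Hence Q is positive semidefinite.
⟨·,·⟩ is an inner product exactly when A is positive definite.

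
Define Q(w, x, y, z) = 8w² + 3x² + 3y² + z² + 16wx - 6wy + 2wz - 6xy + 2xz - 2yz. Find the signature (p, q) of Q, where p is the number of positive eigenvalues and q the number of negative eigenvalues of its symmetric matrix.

The symmetric matrix is A = [[8, 8, -3, 1], [8, 3, -3, 1], [-3, -3, 3, -1], [1, 1, -1, 1]].
Applying the same elementary operations to the rows and columns of A produces a congruent diagonal matrix with entries 8, -5, 15/8, 2/3.
So there are 3 positive, 1 negative pivots.

(3, 1)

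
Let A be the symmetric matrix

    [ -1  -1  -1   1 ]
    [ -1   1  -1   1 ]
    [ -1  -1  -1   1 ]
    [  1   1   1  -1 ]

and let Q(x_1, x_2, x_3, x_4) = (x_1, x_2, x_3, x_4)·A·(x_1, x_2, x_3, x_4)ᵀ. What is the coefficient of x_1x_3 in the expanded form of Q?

-2

The coefficient of x_1x_3 is A[1,3] + A[3,1] = 2·(-1) = -2.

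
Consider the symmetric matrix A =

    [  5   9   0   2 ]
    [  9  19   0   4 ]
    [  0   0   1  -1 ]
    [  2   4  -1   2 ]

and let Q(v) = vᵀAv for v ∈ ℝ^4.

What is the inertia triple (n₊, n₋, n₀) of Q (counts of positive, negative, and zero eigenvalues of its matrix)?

Symmetric row and column elimination reduces A to a congruent diagonal form with pivots 5, 14/5, 1, 1/7.
That gives 4 positive pivots.

(4, 0, 0)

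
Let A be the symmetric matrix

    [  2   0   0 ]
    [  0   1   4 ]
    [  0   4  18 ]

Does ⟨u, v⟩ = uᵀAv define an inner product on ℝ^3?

yes

An LDLᵀ factorisation of A has diagonal entries 2, 1, 2.
That gives 3 positive pivots.
Hence Q is positive definite.
⟨·,·⟩ is an inner product exactly when A is positive definite.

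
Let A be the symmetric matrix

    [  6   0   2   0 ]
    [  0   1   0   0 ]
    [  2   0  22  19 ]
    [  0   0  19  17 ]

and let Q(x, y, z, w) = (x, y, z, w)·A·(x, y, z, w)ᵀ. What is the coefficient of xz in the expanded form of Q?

4

The coefficient of xz is A[1,3] + A[3,1] = 2·2 = 4.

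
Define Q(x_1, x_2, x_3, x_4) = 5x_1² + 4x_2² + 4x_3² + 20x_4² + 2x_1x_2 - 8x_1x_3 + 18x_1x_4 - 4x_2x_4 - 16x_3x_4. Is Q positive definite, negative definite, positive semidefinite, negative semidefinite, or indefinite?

The symmetric matrix is A = [[5, 1, -4, 9], [1, 4, 0, -2], [-4, 0, 4, -8], [9, -2, -8, 20]].
Row-reducing A symmetrically gives the diagonal entries 5, 19/5, 12/19, 0.
Counting signs: 3 positive, 1 zero.
Hence Q is positive semidefinite.

positive semidefinite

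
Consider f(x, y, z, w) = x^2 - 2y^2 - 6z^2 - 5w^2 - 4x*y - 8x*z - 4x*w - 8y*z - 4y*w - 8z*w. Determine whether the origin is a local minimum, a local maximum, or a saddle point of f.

saddle point

The Hessian at the origin is H = [[2, -4, -8, -4], [-4, -4, -8, -4], [-8, -8, -12, -8], [-4, -4, -8, -10]].
Symmetric row and column elimination reduces H to a congruent diagonal form with pivots 2, -12, 4, -6.
That gives 2 positive, 2 negative pivots.
H is indefinite, so the origin is a saddle point.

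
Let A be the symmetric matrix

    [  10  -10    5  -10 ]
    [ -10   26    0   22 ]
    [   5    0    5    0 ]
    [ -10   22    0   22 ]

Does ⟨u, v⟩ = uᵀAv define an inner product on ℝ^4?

Leading principal minors: Δ_1 = 10, Δ_2 = 160, Δ_3 = 150, Δ_4 = 200.
All leading principal minors are positive, so by Sylvester's criterion Q is positive definite.
⟨·,·⟩ is an inner product exactly when A is positive definite.

yes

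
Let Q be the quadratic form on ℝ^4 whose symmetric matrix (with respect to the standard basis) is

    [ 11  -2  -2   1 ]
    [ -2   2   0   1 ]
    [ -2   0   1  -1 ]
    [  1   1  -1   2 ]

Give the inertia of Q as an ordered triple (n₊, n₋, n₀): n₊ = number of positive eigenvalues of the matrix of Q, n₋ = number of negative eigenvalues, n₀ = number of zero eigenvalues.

(4, 0, 0)

Congruent diagonalization of A (simultaneous row and column reduction) yields pivots 11, 18/11, 5/9, 1/2.
So there are 4 positive pivots.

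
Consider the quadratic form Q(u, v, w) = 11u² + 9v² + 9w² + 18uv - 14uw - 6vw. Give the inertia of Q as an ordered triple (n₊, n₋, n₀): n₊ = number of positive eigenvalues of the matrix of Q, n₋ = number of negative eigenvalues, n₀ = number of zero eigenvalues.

The symmetric matrix is A = [[11, 9, -7], [9, 9, -3], [-7, -3, 9]].
Applying the same elementary operations to the rows and columns of A produces a congruent diagonal matrix with entries 11, 18/11, 0.
That gives 2 positive, 1 zero pivots.

(2, 0, 1)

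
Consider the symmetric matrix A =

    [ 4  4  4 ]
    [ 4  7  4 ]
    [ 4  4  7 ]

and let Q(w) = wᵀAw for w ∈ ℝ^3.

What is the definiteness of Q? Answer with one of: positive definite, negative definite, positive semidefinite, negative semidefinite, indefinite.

positive definite

Symmetric row and column elimination reduces A to a congruent diagonal form with pivots 4, 3, 3.
That gives 3 positive pivots.
Hence Q is positive definite.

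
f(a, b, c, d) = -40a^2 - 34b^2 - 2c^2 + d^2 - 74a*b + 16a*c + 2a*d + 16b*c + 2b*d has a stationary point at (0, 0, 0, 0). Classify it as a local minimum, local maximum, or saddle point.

The Hessian at the origin is H = [[-80, -74, 16, 2], [-74, -68, 16, 2], [16, 16, -4, 0], [2, 2, 0, 2]].
Applying the same elementary operations to the rows and columns of H produces a congruent diagonal matrix with entries -80, 9/20, -4, 2.
That gives 2 positive, 2 negative pivots.
H is indefinite, so the origin is a saddle point.

saddle point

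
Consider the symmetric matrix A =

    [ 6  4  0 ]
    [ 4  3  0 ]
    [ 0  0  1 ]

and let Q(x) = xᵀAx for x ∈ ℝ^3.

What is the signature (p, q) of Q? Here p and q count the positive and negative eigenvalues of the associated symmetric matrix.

Symmetric row and column elimination reduces A to a congruent diagonal form with pivots 6, 1/3, 1.
That gives 3 positive pivots.

(3, 0)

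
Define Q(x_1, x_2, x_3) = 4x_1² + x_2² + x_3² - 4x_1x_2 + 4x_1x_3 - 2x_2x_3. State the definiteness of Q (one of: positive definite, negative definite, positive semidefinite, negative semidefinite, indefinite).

positive semidefinite

The symmetric matrix is A = [[4, -2, 2], [-2, 1, -1], [2, -1, 1]].
Row-reducing A symmetrically gives the diagonal entries 4, 0, 0.
Counting signs: 1 positive, 2 zero.
Hence Q is positive semidefinite.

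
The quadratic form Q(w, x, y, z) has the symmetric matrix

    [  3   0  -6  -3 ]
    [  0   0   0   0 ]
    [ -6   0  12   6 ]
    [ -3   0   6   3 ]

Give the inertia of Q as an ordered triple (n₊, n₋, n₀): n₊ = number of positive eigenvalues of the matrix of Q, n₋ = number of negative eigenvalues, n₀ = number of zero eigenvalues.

(1, 0, 3)

Congruent diagonalization of A (simultaneous row and column reduction) yields pivots 3, 0, 0, 0.
So there are 1 positive, 3 zero pivots.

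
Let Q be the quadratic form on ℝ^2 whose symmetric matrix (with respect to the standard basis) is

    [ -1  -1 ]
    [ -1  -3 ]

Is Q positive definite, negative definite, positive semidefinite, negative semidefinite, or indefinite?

negative definite

Leading principal minors: Δ_1 = -1, Δ_2 = 2.
The signs alternate starting with Δ_1 < 0, so by Sylvester's criterion Q is negative definite.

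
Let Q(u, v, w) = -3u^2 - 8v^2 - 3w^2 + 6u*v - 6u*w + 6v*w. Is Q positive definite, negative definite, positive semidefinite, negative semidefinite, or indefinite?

Write A = [[-3, 3, -3], [3, -8, 3], [-3, 3, -3]].
Row-reducing A symmetrically gives the diagonal entries -3, -5, 0.
Counting signs: 2 negative, 1 zero.
Hence Q is negative semidefinite.

negative semidefinite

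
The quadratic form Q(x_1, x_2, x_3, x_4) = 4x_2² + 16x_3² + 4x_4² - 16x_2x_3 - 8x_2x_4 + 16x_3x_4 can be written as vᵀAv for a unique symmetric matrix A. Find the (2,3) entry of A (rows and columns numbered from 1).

The coefficient of x_2·x_3 in Q is -16. For a symmetric A this equals A[2,3] + A[3,2] = 2·A[2,3].
So A[2,3] = -16/2 = -8.

-8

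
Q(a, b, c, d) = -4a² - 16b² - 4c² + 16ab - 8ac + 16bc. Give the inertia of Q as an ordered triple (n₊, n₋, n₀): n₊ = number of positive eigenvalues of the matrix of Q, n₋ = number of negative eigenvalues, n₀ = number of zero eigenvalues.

(0, 1, 3)

Write A = [[-4, 8, -4, 0], [8, -16, 8, 0], [-4, 8, -4, 0], [0, 0, 0, 0]].
Applying the same elementary operations to the rows and columns of A produces a congruent diagonal matrix with entries -4, 0, 0, 0.
So there are 1 negative, 3 zero pivots.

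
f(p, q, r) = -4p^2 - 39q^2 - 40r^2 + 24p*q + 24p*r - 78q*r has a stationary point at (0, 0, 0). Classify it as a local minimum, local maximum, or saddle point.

local maximum

The Hessian at the origin is H = [[-8, 24, 24], [24, -78, -78], [24, -78, -80]].
Symmetric row and column elimination reduces H to a congruent diagonal form with pivots -8, -6, -2.
So there are 3 negative pivots.
H is negative definite, so the origin is a strict local maximum.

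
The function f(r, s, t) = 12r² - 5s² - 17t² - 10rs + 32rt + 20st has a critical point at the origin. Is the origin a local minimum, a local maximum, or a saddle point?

saddle point

The Hessian at the origin is H = [[24, -10, 32], [-10, -10, 20], [32, 20, -34]].
Applying the same elementary operations to the rows and columns of H produces a congruent diagonal matrix with entries 24, -85/6, 30/17.
Counting signs: 2 positive, 1 negative.
H is indefinite, so the origin is a saddle point.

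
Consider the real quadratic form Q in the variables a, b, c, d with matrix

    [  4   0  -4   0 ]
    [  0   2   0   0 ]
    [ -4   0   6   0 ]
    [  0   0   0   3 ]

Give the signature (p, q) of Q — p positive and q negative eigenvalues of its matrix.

Row-reducing A symmetrically gives the diagonal entries 4, 2, 2, 3.
Counting signs: 4 positive.

(4, 0)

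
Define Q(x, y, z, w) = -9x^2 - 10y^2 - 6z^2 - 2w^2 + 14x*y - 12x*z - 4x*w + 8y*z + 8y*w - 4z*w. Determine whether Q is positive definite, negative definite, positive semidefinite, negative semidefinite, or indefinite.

indefinite

The symmetric matrix is A = [[-9, 7, -6, -2], [7, -10, 4, 4], [-6, 4, -6, -2], [-2, 4, -2, -2]].
Applying the same elementary operations to the rows and columns of A produces a congruent diagonal matrix with entries -9, -41/9, -78/41, 4/13.
So there are 1 positive, 3 negative pivots.
Hence Q is indefinite.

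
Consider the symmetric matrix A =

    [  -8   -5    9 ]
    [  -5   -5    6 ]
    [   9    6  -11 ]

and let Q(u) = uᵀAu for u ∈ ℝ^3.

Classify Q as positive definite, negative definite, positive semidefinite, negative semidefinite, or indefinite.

negative definite

Leading principal minors: Δ_1 = -8, Δ_2 = 15, Δ_3 = -12.
The signs alternate starting with Δ_1 < 0, so by Sylvester's criterion Q is negative definite.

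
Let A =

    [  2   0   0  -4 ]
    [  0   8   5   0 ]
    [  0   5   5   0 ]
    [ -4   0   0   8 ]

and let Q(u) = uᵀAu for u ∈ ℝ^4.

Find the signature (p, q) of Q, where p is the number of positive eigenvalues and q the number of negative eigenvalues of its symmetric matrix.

(3, 0)

Congruent diagonalization of A (simultaneous row and column reduction) yields pivots 2, 8, 15/8, 0.
Counting signs: 3 positive, 1 zero.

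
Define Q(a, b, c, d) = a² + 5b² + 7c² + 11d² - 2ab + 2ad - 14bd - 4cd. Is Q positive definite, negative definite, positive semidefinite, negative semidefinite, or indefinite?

The symmetric matrix of Q is A = [[1, -1, 0, 1], [-1, 5, 0, -7], [0, 0, 7, -2], [1, -7, -2, 11]].
Leading principal minors: Δ_1 = 1, Δ_2 = 4, Δ_3 = 28, Δ_4 = 12.
All leading principal minors are positive, so by Sylvester's criterion Q is positive definite.

positive definite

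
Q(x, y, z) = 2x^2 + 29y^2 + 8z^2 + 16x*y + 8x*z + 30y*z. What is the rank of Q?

The associated matrix is A = [[2, 8, 4], [8, 29, 15], [4, 15, 8]].
Symmetric row and column elimination reduces A to a congruent diagonal form with pivots 2, -3, 1/3.
Counting signs: 2 positive, 1 negative.
The rank is the number of nonzero pivots: 3.

3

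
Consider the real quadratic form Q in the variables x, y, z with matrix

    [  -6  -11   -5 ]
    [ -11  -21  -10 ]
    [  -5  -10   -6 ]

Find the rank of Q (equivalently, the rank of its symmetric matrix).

3

Applying the same elementary operations to the rows and columns of A produces a congruent diagonal matrix with entries -6, -5/6, -1.
That gives 3 negative pivots.
The rank is the number of nonzero pivots: 3.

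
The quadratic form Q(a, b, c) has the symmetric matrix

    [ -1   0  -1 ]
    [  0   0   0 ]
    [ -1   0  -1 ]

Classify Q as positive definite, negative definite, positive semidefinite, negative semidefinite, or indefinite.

Applying the same elementary operations to the rows and columns of A produces a congruent diagonal matrix with entries -1, 0, 0.
That gives 1 negative, 2 zero pivots.
Hence Q is negative semidefinite.

negative semidefinite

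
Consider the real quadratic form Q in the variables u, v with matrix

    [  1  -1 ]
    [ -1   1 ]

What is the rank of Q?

1

Symmetric row and column elimination reduces A to a congruent diagonal form with pivots 1, 0.
Counting signs: 1 positive, 1 zero.
The rank is the number of nonzero pivots: 1.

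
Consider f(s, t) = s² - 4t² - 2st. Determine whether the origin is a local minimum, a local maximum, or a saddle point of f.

saddle point

The Hessian at the origin is H = [[2, -2], [-2, -8]].
det H = 2·-8 − (-2)² = -20 < 0, so H is indefinite.
Therefore the origin is a saddle point.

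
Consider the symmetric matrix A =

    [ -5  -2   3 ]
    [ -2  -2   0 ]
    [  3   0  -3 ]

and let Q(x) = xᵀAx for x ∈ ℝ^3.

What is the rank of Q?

2

Row-reducing A symmetrically gives the diagonal entries -5, -6/5, 0.
So there are 2 negative, 1 zero pivots.
The rank is the number of nonzero pivots: 2.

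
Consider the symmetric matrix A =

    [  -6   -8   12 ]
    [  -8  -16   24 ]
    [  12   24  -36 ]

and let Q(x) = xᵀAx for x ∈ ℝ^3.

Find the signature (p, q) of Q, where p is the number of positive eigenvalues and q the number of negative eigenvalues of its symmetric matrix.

Congruent diagonalization of A (simultaneous row and column reduction) yields pivots -6, -16/3, 0.
That gives 2 negative, 1 zero pivots.

(0, 2)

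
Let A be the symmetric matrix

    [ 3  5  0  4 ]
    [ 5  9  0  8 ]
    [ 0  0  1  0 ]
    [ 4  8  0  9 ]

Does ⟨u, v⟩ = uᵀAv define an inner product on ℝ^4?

yes

Symmetric row and column elimination reduces A to a congruent diagonal form with pivots 3, 2/3, 1, 1.
That gives 4 positive pivots.
Hence Q is positive definite.
⟨·,·⟩ is an inner product exactly when A is positive definite.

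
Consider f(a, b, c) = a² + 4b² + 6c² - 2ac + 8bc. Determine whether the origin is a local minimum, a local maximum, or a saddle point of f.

local minimum

The Hessian at the origin is H = [[2, 0, -2], [0, 8, 8], [-2, 8, 12]].
Congruent diagonalization of H (simultaneous row and column reduction) yields pivots 2, 8, 2.
That gives 3 positive pivots.
H is positive definite, so the origin is a strict local minimum.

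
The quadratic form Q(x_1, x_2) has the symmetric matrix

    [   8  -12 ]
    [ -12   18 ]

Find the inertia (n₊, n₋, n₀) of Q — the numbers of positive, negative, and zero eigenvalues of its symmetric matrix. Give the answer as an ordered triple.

(1, 0, 1)

Row-reducing A symmetrically gives the diagonal entries 8, 0.
Counting signs: 1 positive, 1 zero.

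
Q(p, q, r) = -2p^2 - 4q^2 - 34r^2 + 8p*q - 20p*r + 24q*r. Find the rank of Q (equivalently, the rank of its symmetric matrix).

The associated matrix is A = [[-2, 4, -10], [4, -4, 12], [-10, 12, -34]].
Applying the same elementary operations to the rows and columns of A produces a congruent diagonal matrix with entries -2, 4, 0.
So there are 1 positive, 1 negative, 1 zero pivots.
The rank is the number of nonzero pivots: 2.

2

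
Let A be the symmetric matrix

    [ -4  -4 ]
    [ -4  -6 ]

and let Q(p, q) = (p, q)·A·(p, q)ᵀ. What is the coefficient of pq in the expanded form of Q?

-8

The coefficient of pq is A[1,2] + A[2,1] = 2·(-4) = -8.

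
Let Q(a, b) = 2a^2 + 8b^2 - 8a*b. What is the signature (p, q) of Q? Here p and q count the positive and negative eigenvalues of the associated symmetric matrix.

(1, 0)

The symmetric matrix is A = [[2, -4], [-4, 8]].
Congruent diagonalization of A (simultaneous row and column reduction) yields pivots 2, 0.
So there are 1 positive, 1 zero pivots.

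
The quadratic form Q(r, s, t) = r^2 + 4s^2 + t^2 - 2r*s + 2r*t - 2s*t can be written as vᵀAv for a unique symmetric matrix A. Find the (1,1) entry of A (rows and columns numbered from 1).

1

The coefficient of r^2 in Q is 1, and that is exactly A[1,1].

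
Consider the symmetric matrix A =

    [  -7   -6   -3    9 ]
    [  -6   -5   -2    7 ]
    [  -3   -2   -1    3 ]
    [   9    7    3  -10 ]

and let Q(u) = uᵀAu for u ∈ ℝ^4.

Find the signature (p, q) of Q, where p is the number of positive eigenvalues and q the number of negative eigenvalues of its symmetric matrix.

Congruent diagonalization of A (simultaneous row and column reduction) yields pivots -7, 1/7, -2, 0.
Counting signs: 1 positive, 2 negative, 1 zero.

(1, 2)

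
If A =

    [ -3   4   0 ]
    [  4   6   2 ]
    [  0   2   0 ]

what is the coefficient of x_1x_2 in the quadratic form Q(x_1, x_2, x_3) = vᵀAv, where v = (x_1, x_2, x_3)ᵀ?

The coefficient of x_1x_2 is A[1,2] + A[2,1] = 2·4 = 8.

8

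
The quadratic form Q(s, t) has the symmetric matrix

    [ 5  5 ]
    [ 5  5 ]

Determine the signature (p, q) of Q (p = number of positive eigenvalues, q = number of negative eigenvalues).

Applying the same elementary operations to the rows and columns of A produces a congruent diagonal matrix with entries 5, 0.
Counting signs: 1 positive, 1 zero.

(1, 0)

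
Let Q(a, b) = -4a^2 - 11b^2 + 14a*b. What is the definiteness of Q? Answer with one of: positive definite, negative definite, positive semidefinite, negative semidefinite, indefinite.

indefinite

The symmetric matrix of Q is [[-4, 7], [7, -11]].
For the 2×2 matrix [[-4, 7], [7, -11]]: det = -4·-11 − (7)² = -5, trace = -15.
det < 0 so the eigenvalues have opposite signs; the form is indefinite.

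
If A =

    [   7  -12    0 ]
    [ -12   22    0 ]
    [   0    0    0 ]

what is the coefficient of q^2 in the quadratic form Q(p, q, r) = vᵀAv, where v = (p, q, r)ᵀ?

22

The coefficient of q^2 is the diagonal entry A[2,2] = 22.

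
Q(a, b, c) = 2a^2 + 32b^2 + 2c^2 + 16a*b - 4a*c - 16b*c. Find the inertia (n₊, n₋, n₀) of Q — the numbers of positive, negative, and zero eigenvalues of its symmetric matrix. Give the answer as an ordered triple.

(1, 0, 2)

The symmetric matrix is A = [[2, 8, -2], [8, 32, -8], [-2, -8, 2]].
Row-reducing A symmetrically gives the diagonal entries 2, 0, 0.
So there are 1 positive, 2 zero pivots.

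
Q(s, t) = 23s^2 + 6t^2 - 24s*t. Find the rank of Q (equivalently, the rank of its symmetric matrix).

The symmetric matrix is A = [[23, -12], [-12, 6]].
Applying the same elementary operations to the rows and columns of A produces a congruent diagonal matrix with entries 23, -6/23.
So there are 1 positive, 1 negative pivots.
The rank is the number of nonzero pivots: 2.

2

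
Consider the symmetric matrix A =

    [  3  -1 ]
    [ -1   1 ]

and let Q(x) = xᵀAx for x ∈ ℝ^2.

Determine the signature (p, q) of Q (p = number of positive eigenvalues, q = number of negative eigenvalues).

(2, 0)

Congruent diagonalization of A (simultaneous row and column reduction) yields pivots 3, 2/3.
So there are 2 positive pivots.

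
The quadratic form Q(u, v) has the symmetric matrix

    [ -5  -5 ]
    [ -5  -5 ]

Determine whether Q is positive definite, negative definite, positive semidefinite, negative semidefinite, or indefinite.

Applying the same elementary operations to the rows and columns of A produces a congruent diagonal matrix with entries -5, 0.
So there are 1 negative, 1 zero pivots.
Hence Q is negative semidefinite.

negative semidefinite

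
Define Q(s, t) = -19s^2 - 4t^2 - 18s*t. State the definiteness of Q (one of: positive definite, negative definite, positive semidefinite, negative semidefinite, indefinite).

The associated matrix is A = [[-19, -9], [-9, -4]].
Congruent diagonalization of A (simultaneous row and column reduction) yields pivots -19, 5/19.
So there are 1 positive, 1 negative pivots.
Hence Q is indefinite.

indefinite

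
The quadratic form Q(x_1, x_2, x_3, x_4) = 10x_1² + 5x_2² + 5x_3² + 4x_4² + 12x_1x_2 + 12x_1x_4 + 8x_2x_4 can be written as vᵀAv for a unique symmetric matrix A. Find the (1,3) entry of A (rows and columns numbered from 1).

The coefficient of x_1·x_3 in Q is 0. For a symmetric A this equals A[1,3] + A[3,1] = 2·A[1,3].
So A[1,3] = 0/2 = 0.

0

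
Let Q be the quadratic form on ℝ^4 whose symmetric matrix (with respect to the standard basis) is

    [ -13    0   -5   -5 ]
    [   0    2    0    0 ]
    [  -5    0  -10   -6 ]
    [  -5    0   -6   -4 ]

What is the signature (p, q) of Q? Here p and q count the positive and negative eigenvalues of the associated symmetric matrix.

(1, 3)

Applying the same elementary operations to the rows and columns of A produces a congruent diagonal matrix with entries -13, 2, -105/13, -2/105.
Counting signs: 1 positive, 3 negative.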